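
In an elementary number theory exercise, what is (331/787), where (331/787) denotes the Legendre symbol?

Both 331 ≡ 3 and 787 ≡ 3 (mod 4), so reciprocity gives (331/787) = -(787/331). Reduce: 787 ≡ 125 (mod 331). Now have -(125/331).
125 ≡ 1 (mod 4), so quadratic reciprocity gives (125/331) = (331/125). Reduce: 331 ≡ 81 (mod 125). Now have -(81/125).
81 ≡ 1 (mod 4), so quadratic reciprocity gives (81/125) = (125/81). Reduce: 125 ≡ 44 (mod 81). Now have -(44/81).
Factor out 2: 44 = 2^2·11. Since 81 ≡ 1 (mod 8), (2/81) = +1, and (2/81)^2 = +1. Now have -(11/81).
81 ≡ 1 (mod 4), so quadratic reciprocity gives (11/81) = (81/11). Reduce: 81 ≡ 4 (mod 11). Now have -(4/11).
Factor out 2: 4 = 2^2. Since 11 ≡ 3 (mod 8), (2/11) = -1, and (2/11)^2 = +1. Now have -(1/11).
(1/11) = 1. Collecting the sign factors: -1.

-1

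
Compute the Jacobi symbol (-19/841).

1

Reduce the numerator: -19 ≡ 822 (mod 841), so (-19/841) = (822/841).
Factor out 2: 822 = 2·411. Since 841 ≡ 1 (mod 8), (2/841) = +1. Now have (411/841).
841 ≡ 1 (mod 4), so quadratic reciprocity gives (411/841) = (841/411). Reduce: 841 ≡ 19 (mod 411). Now have (19/411).
Both 19 ≡ 3 and 411 ≡ 3 (mod 4), so reciprocity gives (19/411) = -(411/19). Reduce: 411 ≡ 12 (mod 19). Now have -(12/19).
Factor out 2: 12 = 2^2·3. Since 19 ≡ 3 (mod 8), (2/19) = -1, and (2/19)^2 = +1. Now have -(3/19).
Both 3 ≡ 3 and 19 ≡ 3 (mod 4), so reciprocity gives (3/19) = -(19/3). Reduce: 19 ≡ 1 (mod 3). Now have (1/3).
(1/3) = 1. Collecting the sign factors: 1.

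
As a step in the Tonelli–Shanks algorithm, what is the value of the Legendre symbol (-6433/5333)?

1

(-6433/5333)
  = (6433/5333)    [5333 ≡ 1 mod 4 ⇒ (-1/5333) = +1]
  = (1100/5333)    [6433 ≡ 1100 mod 5333]
  = (275/5333)    [5333 ≡ 5 mod 8 ⇒ (2/5333)^2 = +1]
  = (5333/275)    [QR: 5333 ≡ 1 mod 4, sign kept]
  = (108/275)    [5333 ≡ 108 mod 275]
  = (27/275)    [275 ≡ 3 mod 8 ⇒ (2/275)^2 = +1]
  = -(275/27)    [QR: both ≡ 3 mod 4, sign flips]
  = -(5/27)    [275 ≡ 5 mod 27]
  = -(27/5)    [QR: 5 ≡ 1 mod 4, sign kept]
  = -(2/5)    [27 ≡ 2 mod 5]
  = (1/5)    [5 ≡ 5 mod 8 ⇒ (2/5) = -1]
  = 1    [(1/5) = 1]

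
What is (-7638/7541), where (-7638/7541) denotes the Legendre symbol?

(-7638/7541)
  = (7638/7541)    [7541 ≡ 1 mod 4 ⇒ (-1/7541) = +1]
  = (97/7541)    [7638 ≡ 97 mod 7541]
  = (7541/97)    [QR: 97 ≡ 1 mod 4, sign kept]
  = (72/97)    [7541 ≡ 72 mod 97]
  = (9/97)    [97 ≡ 1 mod 8 ⇒ (2/97)^3 = +1]
  = (97/9)    [QR: 9 ≡ 1 mod 4, sign kept]
  = (7/9)    [97 ≡ 7 mod 9]
  = (9/7)    [QR: 9 ≡ 1 mod 4, sign kept]
  = (2/7)    [9 ≡ 2 mod 7]
  = (1/7)    [7 ≡ 7 mod 8 ⇒ (2/7) = +1]
  = 1    [(1/7) = 1]

1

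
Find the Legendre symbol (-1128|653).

1

(-1128|653)
  = (1128|653)    [653 ≡ 1 mod 4 ⇒ (-1|653) = +1]
  = (475|653)    [1128 ≡ 475 mod 653]
  = (653|475)    [QR: 653 ≡ 1 mod 4, sign kept]
  = (178|475)    [653 ≡ 178 mod 475]
  = -(89|475)    [475 ≡ 3 mod 8 ⇒ (2|475) = -1]
  = -(475|89)    [QR: 89 ≡ 1 mod 4, sign kept]
  = -(30|89)    [475 ≡ 30 mod 89]
  = -(15|89)    [89 ≡ 1 mod 8 ⇒ (2|89) = +1]
  = -(89|15)    [QR: 89 ≡ 1 mod 4, sign kept]
  = -(14|15)    [89 ≡ 14 mod 15]
  = -(7|15)    [15 ≡ 7 mod 8 ⇒ (2|15) = +1]
  = (15|7)    [QR: both ≡ 3 mod 4, sign flips]
  = (1|7)    [15 ≡ 1 mod 7]
  = 1    [(1|7) = 1]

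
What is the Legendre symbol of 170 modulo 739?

-1

Factor out 2: 170 = 2·85. Since 739 ≡ 3 (mod 8), (2/739) = -1. Now have -(85/739).
85 ≡ 1 (mod 4), so quadratic reciprocity gives (85/739) = (739/85). Reduce: 739 ≡ 59 (mod 85). Now have -(59/85).
85 ≡ 1 (mod 4), so quadratic reciprocity gives (59/85) = (85/59). Reduce: 85 ≡ 26 (mod 59). Now have -(26/59).
Factor out 2: 26 = 2·13. Since 59 ≡ 3 (mod 8), (2/59) = -1. Now have (13/59).
13 ≡ 1 (mod 4), so quadratic reciprocity gives (13/59) = (59/13). Reduce: 59 ≡ 7 (mod 13). Now have (7/13).
13 ≡ 1 (mod 4), so quadratic reciprocity gives (7/13) = (13/7). Reduce: 13 ≡ 6 (mod 7). Now have (6/7).
Factor out 2: 6 = 2·3. Since 7 ≡ 7 (mod 8), (2/7) = +1. Now have (3/7).
Both 3 ≡ 3 and 7 ≡ 3 (mod 4), so reciprocity gives (3/7) = -(7/3). Reduce: 7 ≡ 1 (mod 3). Now have -(1/3).
(1/3) = 1. Collecting the sign factors: -1.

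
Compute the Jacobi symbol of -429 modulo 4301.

0

(-429|4301)
  = (3872|4301)    [-429 ≡ 3872 mod 4301]
  = -(121|4301)    [4301 ≡ 5 mod 8 ⇒ (2|4301)^5 = -1]
  = -(4301|121)    [QR: 121 ≡ 1 mod 4, sign kept]
  = -(66|121)    [4301 ≡ 66 mod 121]
  = -(33|121)    [121 ≡ 1 mod 8 ⇒ (2|121) = +1]
  = -(121|33)    [QR: 33 ≡ 1 mod 4, sign kept]
  = -(22|33)    [121 ≡ 22 mod 33]
  = -(11|33)    [33 ≡ 1 mod 8 ⇒ (2|33) = +1]
  = -(33|11)    [QR: 33 ≡ 1 mod 4, sign kept]
  = -(0|11)    [33 ≡ 0 mod 11]
  = 0    [numerator 0, gcd > 1]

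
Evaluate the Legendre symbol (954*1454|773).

By multiplicativity, (954·1454|773) = (954|773)·(1454|773).
First factor (954|773):
(954|773)
  = (181|773)    [954 ≡ 181 mod 773]
  = (773|181)    [QR: 181 ≡ 1 mod 4, sign kept]
  = (49|181)    [773 ≡ 49 mod 181]
  = (181|49)    [QR: 49 ≡ 1 mod 4, sign kept]
  = (34|49)    [181 ≡ 34 mod 49]
  = (17|49)    [49 ≡ 1 mod 8 ⇒ (2|49) = +1]
  = (49|17)    [QR: 17 ≡ 1 mod 4, sign kept]
  = (15|17)    [49 ≡ 15 mod 17]
  = (17|15)    [QR: 17 ≡ 1 mod 4, sign kept]
  = (2|15)    [17 ≡ 2 mod 15]
  = (1|15)    [15 ≡ 7 mod 8 ⇒ (2|15) = +1]
  = 1    [(1|15) = 1]
Second factor (1454|773):
(1454|773)
  = (681|773)    [1454 ≡ 681 mod 773]
  = (773|681)    [QR: 681 ≡ 1 mod 4, sign kept]
  = (92|681)    [773 ≡ 92 mod 681]
  = (23|681)    [681 ≡ 1 mod 8 ⇒ (2|681)^2 = +1]
  = (681|23)    [QR: 681 ≡ 1 mod 4, sign kept]
  = (14|23)    [681 ≡ 14 mod 23]
  = (7|23)    [23 ≡ 7 mod 8 ⇒ (2|23) = +1]
  = -(23|7)    [QR: both ≡ 3 mod 4, sign flips]
  = -(2|7)    [23 ≡ 2 mod 7]
  = -(1|7)    [7 ≡ 7 mod 8 ⇒ (2|7) = +1]
  = -1    [(1|7) = 1]
Product: (1)·(-1) = -1.

-1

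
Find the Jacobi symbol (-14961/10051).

1

(-14961/10051)
  = -(14961/10051)    [10051 ≡ 3 mod 4 ⇒ (-1/10051) = -1]
  = -(4910/10051)    [14961 ≡ 4910 mod 10051]
  = (2455/10051)    [10051 ≡ 3 mod 8 ⇒ (2/10051) = -1]
  = -(10051/2455)    [QR: both ≡ 3 mod 4, sign flips]
  = -(231/2455)    [10051 ≡ 231 mod 2455]
  = (2455/231)    [QR: both ≡ 3 mod 4, sign flips]
  = (145/231)    [2455 ≡ 145 mod 231]
  = (231/145)    [QR: 145 ≡ 1 mod 4, sign kept]
  = (86/145)    [231 ≡ 86 mod 145]
  = (43/145)    [145 ≡ 1 mod 8 ⇒ (2/145) = +1]
  = (145/43)    [QR: 145 ≡ 1 mod 4, sign kept]
  = (16/43)    [145 ≡ 16 mod 43]
  = (1/43)    [43 ≡ 3 mod 8 ⇒ (2/43)^4 = +1]
  = 1    [(1/43) = 1]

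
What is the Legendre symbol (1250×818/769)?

1

By multiplicativity, (1250·818/769) = (1250/769)·(818/769).
First factor (1250/769):
Reduce the numerator: 1250 ≡ 481 (mod 769), so (1250/769) = (481/769).
481 ≡ 1 (mod 4), so quadratic reciprocity gives (481/769) = (769/481). Reduce: 769 ≡ 288 (mod 481). Now have (288/481).
Factor out 2: 288 = 2^5·9. Since 481 ≡ 1 (mod 8), (2/481) = +1, and (2/481)^5 = +1. Now have (9/481).
9 ≡ 1 (mod 4), so quadratic reciprocity gives (9/481) = (481/9). Reduce: 481 ≡ 4 (mod 9). Now have (4/9).
Factor out 2: 4 = 2^2. Since 9 ≡ 1 (mod 8), (2/9) = +1, and (2/9)^2 = +1. Now have (1/9).
(1/9) = 1. Collecting the sign factors: 1.
Second factor (818/769):
Reduce the numerator: 818 ≡ 49 (mod 769), so (818/769) = (49/769).
49 ≡ 1 (mod 4), so quadratic reciprocity gives (49/769) = (769/49). Reduce: 769 ≡ 34 (mod 49). Now have (34/49).
Factor out 2: 34 = 2·17. Since 49 ≡ 1 (mod 8), (2/49) = +1. Now have (17/49).
17 ≡ 1 (mod 4), so quadratic reciprocity gives (17/49) = (49/17). Reduce: 49 ≡ 15 (mod 17). Now have (15/17).
17 ≡ 1 (mod 4), so quadratic reciprocity gives (15/17) = (17/15). Reduce: 17 ≡ 2 (mod 15). Now have (2/15).
Factor out 2: 2 = 2. Since 15 ≡ 7 (mod 8), (2/15) = +1. Now have (1/15).
(1/15) = 1. Collecting the sign factors: 1.
Product: (1)·(1) = 1.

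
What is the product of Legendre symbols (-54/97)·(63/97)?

-1

By multiplicativity, (-54·63/97) = (-54/97)·(63/97).
First factor (-54/97):
(-54/97)
  = (54/97)    [97 ≡ 1 mod 4 ⇒ (-1/97) = +1]
  = (27/97)    [97 ≡ 1 mod 8 ⇒ (2/97) = +1]
  = (97/27)    [QR: 97 ≡ 1 mod 4, sign kept]
  = (16/27)    [97 ≡ 16 mod 27]
  = (1/27)    [27 ≡ 3 mod 8 ⇒ (2/27)^4 = +1]
  = 1    [(1/27) = 1]
Second factor (63/97):
(63/97)
  = (97/63)    [QR: 97 ≡ 1 mod 4, sign kept]
  = (34/63)    [97 ≡ 34 mod 63]
  = (17/63)    [63 ≡ 7 mod 8 ⇒ (2/63) = +1]
  = (63/17)    [QR: 17 ≡ 1 mod 4, sign kept]
  = (12/17)    [63 ≡ 12 mod 17]
  = (3/17)    [17 ≡ 1 mod 8 ⇒ (2/17)^2 = +1]
  = (17/3)    [QR: 17 ≡ 1 mod 4, sign kept]
  = (2/3)    [17 ≡ 2 mod 3]
  = -(1/3)    [3 ≡ 3 mod 8 ⇒ (2/3) = -1]
  = -1    [(1/3) = 1]
Product: (1)·(-1) = -1.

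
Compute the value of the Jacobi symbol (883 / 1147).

1

(883 / 1147)
  = -(1147 / 883)    [QR: both ≡ 3 mod 4, sign flips]
  = -(264 / 883)    [1147 ≡ 264 mod 883]
  = (33 / 883)    [883 ≡ 3 mod 8 ⇒ (2 / 883)^3 = -1]
  = (883 / 33)    [QR: 33 ≡ 1 mod 4, sign kept]
  = (25 / 33)    [883 ≡ 25 mod 33]
  = (33 / 25)    [QR: 25 ≡ 1 mod 4, sign kept]
  = (8 / 25)    [33 ≡ 8 mod 25]
  = (1 / 25)    [25 ≡ 1 mod 8 ⇒ (2 / 25)^3 = +1]
  = 1    [(1 / 25) = 1]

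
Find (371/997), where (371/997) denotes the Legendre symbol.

(371/997)
  = (997/371)    [QR: 997 ≡ 1 mod 4, sign kept]
  = (255/371)    [997 ≡ 255 mod 371]
  = -(371/255)    [QR: both ≡ 3 mod 4, sign flips]
  = -(116/255)    [371 ≡ 116 mod 255]
  = -(29/255)    [255 ≡ 7 mod 8 ⇒ (2/255)^2 = +1]
  = -(255/29)    [QR: 29 ≡ 1 mod 4, sign kept]
  = -(23/29)    [255 ≡ 23 mod 29]
  = -(29/23)    [QR: 29 ≡ 1 mod 4, sign kept]
  = -(6/23)    [29 ≡ 6 mod 23]
  = -(3/23)    [23 ≡ 7 mod 8 ⇒ (2/23) = +1]
  = (23/3)    [QR: both ≡ 3 mod 4, sign flips]
  = (2/3)    [23 ≡ 2 mod 3]
  = -(1/3)    [3 ≡ 3 mod 8 ⇒ (2/3) = -1]
  = -1    [(1/3) = 1]

-1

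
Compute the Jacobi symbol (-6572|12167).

Reduce the numerator: -6572 ≡ 5595 (mod 12167), so (-6572|12167) = (5595|12167).
Both 5595 ≡ 3 and 12167 ≡ 3 (mod 4), so reciprocity gives (5595|12167) = -(12167|5595). Reduce: 12167 ≡ 977 (mod 5595). Now have -(977|5595).
977 ≡ 1 (mod 4), so quadratic reciprocity gives (977|5595) = (5595|977). Reduce: 5595 ≡ 710 (mod 977). Now have -(710|977).
Factor out 2: 710 = 2·355. Since 977 ≡ 1 (mod 8), (2|977) = +1. Now have -(355|977).
977 ≡ 1 (mod 4), so quadratic reciprocity gives (355|977) = (977|355). Reduce: 977 ≡ 267 (mod 355). Now have -(267|355).
Both 267 ≡ 3 and 355 ≡ 3 (mod 4), so reciprocity gives (267|355) = -(355|267). Reduce: 355 ≡ 88 (mod 267). Now have (88|267).
Factor out 2: 88 = 2^3·11. Since 267 ≡ 3 (mod 8), (2|267) = -1, and (2|267)^3 = -1. Now have -(11|267).
Both 11 ≡ 3 and 267 ≡ 3 (mod 4), so reciprocity gives (11|267) = -(267|11). Reduce: 267 ≡ 3 (mod 11). Now have (3|11).
Both 3 ≡ 3 and 11 ≡ 3 (mod 4), so reciprocity gives (3|11) = -(11|3). Reduce: 11 ≡ 2 (mod 3). Now have -(2|3).
Factor out 2: 2 = 2. Since 3 ≡ 3 (mod 8), (2|3) = -1. Now have (1|3).
(1|3) = 1. Collecting the sign factors: 1.

1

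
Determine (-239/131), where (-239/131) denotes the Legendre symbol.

(-239/131)
  = (23/131)    [-239 ≡ 23 mod 131]
  = -(131/23)    [QR: both ≡ 3 mod 4, sign flips]
  = -(16/23)    [131 ≡ 16 mod 23]
  = -(1/23)    [23 ≡ 7 mod 8 ⇒ (2/23)^4 = +1]
  = -1    [(1/23) = 1]

-1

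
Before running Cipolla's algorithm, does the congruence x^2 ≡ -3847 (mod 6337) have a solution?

Pull out -1: (-3847|6337) = (-1|6337)·(3847|6337). Since 6337 ≡ 1 (mod 4), (-1|6337) = +1. Now have (3847|6337).
6337 ≡ 1 (mod 4), so quadratic reciprocity gives (3847|6337) = (6337|3847). Reduce: 6337 ≡ 2490 (mod 3847). Now have (2490|3847).
Factor out 2: 2490 = 2·1245. Since 3847 ≡ 7 (mod 8), (2|3847) = +1. Now have (1245|3847).
1245 ≡ 1 (mod 4), so quadratic reciprocity gives (1245|3847) = (3847|1245). Reduce: 3847 ≡ 112 (mod 1245). Now have (112|1245).
Factor out 2: 112 = 2^4·7. Since 1245 ≡ 5 (mod 8), (2|1245) = -1, and (2|1245)^4 = +1. Now have (7|1245).
1245 ≡ 1 (mod 4), so quadratic reciprocity gives (7|1245) = (1245|7). Reduce: 1245 ≡ 6 (mod 7). Now have (6|7).
Factor out 2: 6 = 2·3. Since 7 ≡ 7 (mod 8), (2|7) = +1. Now have (3|7).
Both 3 ≡ 3 and 7 ≡ 3 (mod 4), so reciprocity gives (3|7) = -(7|3). Reduce: 7 ≡ 1 (mod 3). Now have -(1|3).
(1|3) = 1. Collecting the sign factors: -1.
The Legendre symbol is -1, so x^2 ≡ -3847 (mod 6337) has no solution.

no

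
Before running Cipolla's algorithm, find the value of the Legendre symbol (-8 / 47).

-1

(-8 / 47)
  = (39 / 47)    [-8 ≡ 39 mod 47]
  = -(47 / 39)    [QR: both ≡ 3 mod 4, sign flips]
  = -(8 / 39)    [47 ≡ 8 mod 39]
  = -(1 / 39)    [39 ≡ 7 mod 8 ⇒ (2 / 39)^3 = +1]
  = -1    [(1 / 39) = 1]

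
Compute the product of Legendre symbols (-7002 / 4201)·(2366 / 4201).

1

By multiplicativity, (-7002·2366 / 4201) = (-7002 / 4201)·(2366 / 4201).
First factor (-7002 / 4201):
Reduce the numerator: -7002 ≡ 1400 (mod 4201), so (-7002 / 4201) = (1400 / 4201).
Factor out 2: 1400 = 2^3·175. Since 4201 ≡ 1 (mod 8), (2 / 4201) = +1, and (2 / 4201)^3 = +1. Now have (175 / 4201).
4201 ≡ 1 (mod 4), so quadratic reciprocity gives (175 / 4201) = (4201 / 175). Reduce: 4201 ≡ 1 (mod 175). Now have (1 / 175).
(1 / 175) = 1. Collecting the sign factors: 1.
Second factor (2366 / 4201):
Factor out 2: 2366 = 2·1183. Since 4201 ≡ 1 (mod 8), (2 / 4201) = +1. Now have (1183 / 4201).
4201 ≡ 1 (mod 4), so quadratic reciprocity gives (1183 / 4201) = (4201 / 1183). Reduce: 4201 ≡ 652 (mod 1183). Now have (652 / 1183).
Factor out 2: 652 = 2^2·163. Since 1183 ≡ 7 (mod 8), (2 / 1183) = +1, and (2 / 1183)^2 = +1. Now have (163 / 1183).
Both 163 ≡ 3 and 1183 ≡ 3 (mod 4), so reciprocity gives (163 / 1183) = -(1183 / 163). Reduce: 1183 ≡ 42 (mod 163). Now have -(42 / 163).
Factor out 2: 42 = 2·21. Since 163 ≡ 3 (mod 8), (2 / 163) = -1. Now have (21 / 163).
21 ≡ 1 (mod 4), so quadratic reciprocity gives (21 / 163) = (163 / 21). Reduce: 163 ≡ 16 (mod 21). Now have (16 / 21).
Factor out 2: 16 = 2^4. Since 21 ≡ 5 (mod 8), (2 / 21) = -1, and (2 / 21)^4 = +1. Now have (1 / 21).
(1 / 21) = 1. Collecting the sign factors: 1.
Product: (1)·(1) = 1.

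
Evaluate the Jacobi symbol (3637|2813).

-1

Reduce the numerator: 3637 ≡ 824 (mod 2813), so (3637|2813) = (824|2813).
Factor out 2: 824 = 2^3·103. Since 2813 ≡ 5 (mod 8), (2|2813) = -1, and (2|2813)^3 = -1. Now have -(103|2813).
2813 ≡ 1 (mod 4), so quadratic reciprocity gives (103|2813) = (2813|103). Reduce: 2813 ≡ 32 (mod 103). Now have -(32|103).
Factor out 2: 32 = 2^5. Since 103 ≡ 7 (mod 8), (2|103) = +1, and (2|103)^5 = +1. Now have -(1|103).
(1|103) = 1. Collecting the sign factors: -1.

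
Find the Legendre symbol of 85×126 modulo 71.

By multiplicativity, (85·126/71) = (85/71)·(126/71).
First factor (85/71):
(85/71)
  = (14/71)    [85 ≡ 14 mod 71]
  = (7/71)    [71 ≡ 7 mod 8 ⇒ (2/71) = +1]
  = -(71/7)    [QR: both ≡ 3 mod 4, sign flips]
  = -(1/7)    [71 ≡ 1 mod 7]
  = -1    [(1/7) = 1]
Second factor (126/71):
(126/71)
  = (55/71)    [126 ≡ 55 mod 71]
  = -(71/55)    [QR: both ≡ 3 mod 4, sign flips]
  = -(16/55)    [71 ≡ 16 mod 55]
  = -(1/55)    [55 ≡ 7 mod 8 ⇒ (2/55)^4 = +1]
  = -1    [(1/55) = 1]
Product: (-1)·(-1) = 1.

1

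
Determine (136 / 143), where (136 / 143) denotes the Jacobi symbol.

-1

Factor out 2: 136 = 2^3·17. Since 143 ≡ 7 (mod 8), (2 / 143) = +1, and (2 / 143)^3 = +1. Now have (17 / 143).
17 ≡ 1 (mod 4), so quadratic reciprocity gives (17 / 143) = (143 / 17). Reduce: 143 ≡ 7 (mod 17). Now have (7 / 17).
17 ≡ 1 (mod 4), so quadratic reciprocity gives (7 / 17) = (17 / 7). Reduce: 17 ≡ 3 (mod 7). Now have (3 / 7).
Both 3 ≡ 3 and 7 ≡ 3 (mod 4), so reciprocity gives (3 / 7) = -(7 / 3). Reduce: 7 ≡ 1 (mod 3). Now have -(1 / 3).
(1 / 3) = 1. Collecting the sign factors: -1.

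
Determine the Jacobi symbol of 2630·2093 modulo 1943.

1

By multiplicativity, (2630·2093/1943) = (2630/1943)·(2093/1943).
First factor (2630/1943):
Reduce the numerator: 2630 ≡ 687 (mod 1943), so (2630/1943) = (687/1943).
Both 687 ≡ 3 and 1943 ≡ 3 (mod 4), so reciprocity gives (687/1943) = -(1943/687). Reduce: 1943 ≡ 569 (mod 687). Now have -(569/687).
569 ≡ 1 (mod 4), so quadratic reciprocity gives (569/687) = (687/569). Reduce: 687 ≡ 118 (mod 569). Now have -(118/569).
Factor out 2: 118 = 2·59. Since 569 ≡ 1 (mod 8), (2/569) = +1. Now have -(59/569).
569 ≡ 1 (mod 4), so quadratic reciprocity gives (59/569) = (569/59). Reduce: 569 ≡ 38 (mod 59). Now have -(38/59).
Factor out 2: 38 = 2·19. Since 59 ≡ 3 (mod 8), (2/59) = -1. Now have (19/59).
Both 19 ≡ 3 and 59 ≡ 3 (mod 4), so reciprocity gives (19/59) = -(59/19). Reduce: 59 ≡ 2 (mod 19). Now have -(2/19).
Factor out 2: 2 = 2. Since 19 ≡ 3 (mod 8), (2/19) = -1. Now have (1/19).
(1/19) = 1. Collecting the sign factors: 1.
Second factor (2093/1943):
Reduce the numerator: 2093 ≡ 150 (mod 1943), so (2093/1943) = (150/1943).
Factor out 2: 150 = 2·75. Since 1943 ≡ 7 (mod 8), (2/1943) = +1. Now have (75/1943).
Both 75 ≡ 3 and 1943 ≡ 3 (mod 4), so reciprocity gives (75/1943) = -(1943/75). Reduce: 1943 ≡ 68 (mod 75). Now have -(68/75).
Factor out 2: 68 = 2^2·17. Since 75 ≡ 3 (mod 8), (2/75) = -1, and (2/75)^2 = +1. Now have -(17/75).
17 ≡ 1 (mod 4), so quadratic reciprocity gives (17/75) = (75/17). Reduce: 75 ≡ 7 (mod 17). Now have -(7/17).
17 ≡ 1 (mod 4), so quadratic reciprocity gives (7/17) = (17/7). Reduce: 17 ≡ 3 (mod 7). Now have -(3/7).
Both 3 ≡ 3 and 7 ≡ 3 (mod 4), so reciprocity gives (3/7) = -(7/3). Reduce: 7 ≡ 1 (mod 3). Now have (1/3).
(1/3) = 1. Collecting the sign factors: 1.
Product: (1)·(1) = 1.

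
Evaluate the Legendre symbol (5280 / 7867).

-1

(5280 / 7867)
  = -(165 / 7867)    [7867 ≡ 3 mod 8 ⇒ (2 / 7867)^5 = -1]
  = -(7867 / 165)    [QR: 165 ≡ 1 mod 4, sign kept]
  = -(112 / 165)    [7867 ≡ 112 mod 165]
  = -(7 / 165)    [165 ≡ 5 mod 8 ⇒ (2 / 165)^4 = +1]
  = -(165 / 7)    [QR: 165 ≡ 1 mod 4, sign kept]
  = -(4 / 7)    [165 ≡ 4 mod 7]
  = -(1 / 7)    [7 ≡ 7 mod 8 ⇒ (2 / 7)^2 = +1]
  = -1    [(1 / 7) = 1]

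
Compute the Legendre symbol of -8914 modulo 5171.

Reduce the numerator: -8914 ≡ 1428 (mod 5171), so (-8914 / 5171) = (1428 / 5171).
Factor out 2: 1428 = 2^2·357. Since 5171 ≡ 3 (mod 8), (2 / 5171) = -1, and (2 / 5171)^2 = +1. Now have (357 / 5171).
357 ≡ 1 (mod 4), so quadratic reciprocity gives (357 / 5171) = (5171 / 357). Reduce: 5171 ≡ 173 (mod 357). Now have (173 / 357).
173 ≡ 1 (mod 4), so quadratic reciprocity gives (173 / 357) = (357 / 173). Reduce: 357 ≡ 11 (mod 173). Now have (11 / 173).
173 ≡ 1 (mod 4), so quadratic reciprocity gives (11 / 173) = (173 / 11). Reduce: 173 ≡ 8 (mod 11). Now have (8 / 11).
Factor out 2: 8 = 2^3. Since 11 ≡ 3 (mod 8), (2 / 11) = -1, and (2 / 11)^3 = -1. Now have -(1 / 11).
(1 / 11) = 1. Collecting the sign factors: -1.

-1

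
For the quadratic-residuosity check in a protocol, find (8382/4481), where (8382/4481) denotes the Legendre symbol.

Reduce the numerator: 8382 ≡ 3901 (mod 4481), so (8382/4481) = (3901/4481).
3901 ≡ 1 (mod 4), so quadratic reciprocity gives (3901/4481) = (4481/3901). Reduce: 4481 ≡ 580 (mod 3901). Now have (580/3901).
Factor out 2: 580 = 2^2·145. Since 3901 ≡ 5 (mod 8), (2/3901) = -1, and (2/3901)^2 = +1. Now have (145/3901).
145 ≡ 1 (mod 4), so quadratic reciprocity gives (145/3901) = (3901/145). Reduce: 3901 ≡ 131 (mod 145). Now have (131/145).
145 ≡ 1 (mod 4), so quadratic reciprocity gives (131/145) = (145/131). Reduce: 145 ≡ 14 (mod 131). Now have (14/131).
Factor out 2: 14 = 2·7. Since 131 ≡ 3 (mod 8), (2/131) = -1. Now have -(7/131).
Both 7 ≡ 3 and 131 ≡ 3 (mod 4), so reciprocity gives (7/131) = -(131/7). Reduce: 131 ≡ 5 (mod 7). Now have (5/7).
5 ≡ 1 (mod 4), so quadratic reciprocity gives (5/7) = (7/5). Reduce: 7 ≡ 2 (mod 5). Now have (2/5).
Factor out 2: 2 = 2. Since 5 ≡ 5 (mod 8), (2/5) = -1. Now have -(1/5).
(1/5) = 1. Collecting the sign factors: -1.

-1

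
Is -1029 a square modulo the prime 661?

(-1029/661)
  = (293/661)    [-1029 ≡ 293 mod 661]
  = (661/293)    [QR: 293 ≡ 1 mod 4, sign kept]
  = (75/293)    [661 ≡ 75 mod 293]
  = (293/75)    [QR: 293 ≡ 1 mod 4, sign kept]
  = (68/75)    [293 ≡ 68 mod 75]
  = (17/75)    [75 ≡ 3 mod 8 ⇒ (2/75)^2 = +1]
  = (75/17)    [QR: 17 ≡ 1 mod 4, sign kept]
  = (7/17)    [75 ≡ 7 mod 17]
  = (17/7)    [QR: 17 ≡ 1 mod 4, sign kept]
  = (3/7)    [17 ≡ 3 mod 7]
  = -(7/3)    [QR: both ≡ 3 mod 4, sign flips]
  = -(1/3)    [7 ≡ 1 mod 3]
  = -1    [(1/3) = 1]
(-1029/661) = -1, and 661 is prime, so -1029 is not a quadratic residue mod 661.

no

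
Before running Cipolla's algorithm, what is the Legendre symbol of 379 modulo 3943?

Both 379 ≡ 3 and 3943 ≡ 3 (mod 4), so reciprocity gives (379/3943) = -(3943/379). Reduce: 3943 ≡ 153 (mod 379). Now have -(153/379).
153 ≡ 1 (mod 4), so quadratic reciprocity gives (153/379) = (379/153). Reduce: 379 ≡ 73 (mod 153). Now have -(73/153).
73 ≡ 1 (mod 4), so quadratic reciprocity gives (73/153) = (153/73). Reduce: 153 ≡ 7 (mod 73). Now have -(7/73).
73 ≡ 1 (mod 4), so quadratic reciprocity gives (7/73) = (73/7). Reduce: 73 ≡ 3 (mod 7). Now have -(3/7).
Both 3 ≡ 3 and 7 ≡ 3 (mod 4), so reciprocity gives (3/7) = -(7/3). Reduce: 7 ≡ 1 (mod 3). Now have (1/3).
(1/3) = 1. Collecting the sign factors: 1.

1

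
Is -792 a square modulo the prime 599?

(-792|599)
  = (406|599)    [-792 ≡ 406 mod 599]
  = (203|599)    [599 ≡ 7 mod 8 ⇒ (2|599) = +1]
  = -(599|203)    [QR: both ≡ 3 mod 4, sign flips]
  = -(193|203)    [599 ≡ 193 mod 203]
  = -(203|193)    [QR: 193 ≡ 1 mod 4, sign kept]
  = -(10|193)    [203 ≡ 10 mod 193]
  = -(5|193)    [193 ≡ 1 mod 8 ⇒ (2|193) = +1]
  = -(193|5)    [QR: 5 ≡ 1 mod 4, sign kept]
  = -(3|5)    [193 ≡ 3 mod 5]
  = -(5|3)    [QR: 5 ≡ 1 mod 4, sign kept]
  = -(2|3)    [5 ≡ 2 mod 3]
  = (1|3)    [3 ≡ 3 mod 8 ⇒ (2|3) = -1]
  = 1    [(1|3) = 1]
The Legendre symbol is 1, so x^2 ≡ -792 (mod 599) has solution.

yes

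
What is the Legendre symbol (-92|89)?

-1

(-92|89)
  = (86|89)    [-92 ≡ 86 mod 89]
  = (43|89)    [89 ≡ 1 mod 8 ⇒ (2|89) = +1]
  = (89|43)    [QR: 89 ≡ 1 mod 4, sign kept]
  = (3|43)    [89 ≡ 3 mod 43]
  = -(43|3)    [QR: both ≡ 3 mod 4, sign flips]
  = -(1|3)    [43 ≡ 1 mod 3]
  = -1    [(1|3) = 1]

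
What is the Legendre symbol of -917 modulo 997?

(-917|997)
  = (917|997)    [997 ≡ 1 mod 4 ⇒ (-1|997) = +1]
  = (997|917)    [QR: 917 ≡ 1 mod 4, sign kept]
  = (80|917)    [997 ≡ 80 mod 917]
  = (5|917)    [917 ≡ 5 mod 8 ⇒ (2|917)^4 = +1]
  = (917|5)    [QR: 5 ≡ 1 mod 4, sign kept]
  = (2|5)    [917 ≡ 2 mod 5]
  = -(1|5)    [5 ≡ 5 mod 8 ⇒ (2|5) = -1]
  = -1    [(1|5) = 1]

-1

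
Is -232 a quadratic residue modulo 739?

(-232/739)
  = (507/739)    [-232 ≡ 507 mod 739]
  = -(739/507)    [QR: both ≡ 3 mod 4, sign flips]
  = -(232/507)    [739 ≡ 232 mod 507]
  = (29/507)    [507 ≡ 3 mod 8 ⇒ (2/507)^3 = -1]
  = (507/29)    [QR: 29 ≡ 1 mod 4, sign kept]
  = (14/29)    [507 ≡ 14 mod 29]
  = -(7/29)    [29 ≡ 5 mod 8 ⇒ (2/29) = -1]
  = -(29/7)    [QR: 29 ≡ 1 mod 4, sign kept]
  = -(1/7)    [29 ≡ 1 mod 7]
  = -1    [(1/7) = 1]
The Legendre symbol is -1, so x^2 ≡ -232 (mod 739) has no solution.

no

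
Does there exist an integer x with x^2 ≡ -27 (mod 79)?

(-27/79)
  = (52/79)    [-27 ≡ 52 mod 79]
  = (13/79)    [79 ≡ 7 mod 8 ⇒ (2/79)^2 = +1]
  = (79/13)    [QR: 13 ≡ 1 mod 4, sign kept]
  = (1/13)    [79 ≡ 1 mod 13]
  = 1    [(1/13) = 1]
The Legendre symbol is 1, so x^2 ≡ -27 (mod 79) has solution.

yes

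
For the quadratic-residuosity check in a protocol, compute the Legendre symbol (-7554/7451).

(-7554/7451)
  = -(7554/7451)    [7451 ≡ 3 mod 4 ⇒ (-1/7451) = -1]
  = -(103/7451)    [7554 ≡ 103 mod 7451]
  = (7451/103)    [QR: both ≡ 3 mod 4, sign flips]
  = (35/103)    [7451 ≡ 35 mod 103]
  = -(103/35)    [QR: both ≡ 3 mod 4, sign flips]
  = -(33/35)    [103 ≡ 33 mod 35]
  = -(35/33)    [QR: 33 ≡ 1 mod 4, sign kept]
  = -(2/33)    [35 ≡ 2 mod 33]
  = -(1/33)    [33 ≡ 1 mod 8 ⇒ (2/33) = +1]
  = -1    [(1/33) = 1]

-1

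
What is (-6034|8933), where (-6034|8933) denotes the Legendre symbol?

Reduce the numerator: -6034 ≡ 2899 (mod 8933), so (-6034|8933) = (2899|8933).
8933 ≡ 1 (mod 4), so quadratic reciprocity gives (2899|8933) = (8933|2899). Reduce: 8933 ≡ 236 (mod 2899). Now have (236|2899).
Factor out 2: 236 = 2^2·59. Since 2899 ≡ 3 (mod 8), (2|2899) = -1, and (2|2899)^2 = +1. Now have (59|2899).
Both 59 ≡ 3 and 2899 ≡ 3 (mod 4), so reciprocity gives (59|2899) = -(2899|59). Reduce: 2899 ≡ 8 (mod 59). Now have -(8|59).
Factor out 2: 8 = 2^3. Since 59 ≡ 3 (mod 8), (2|59) = -1, and (2|59)^3 = -1. Now have (1|59).
(1|59) = 1. Collecting the sign factors: 1.

1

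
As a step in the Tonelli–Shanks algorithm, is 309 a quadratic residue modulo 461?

no

309 ≡ 1 (mod 4), so quadratic reciprocity gives (309/461) = (461/309). Reduce: 461 ≡ 152 (mod 309). Now have (152/309).
Factor out 2: 152 = 2^3·19. Since 309 ≡ 5 (mod 8), (2/309) = -1, and (2/309)^3 = -1. Now have -(19/309).
309 ≡ 1 (mod 4), so quadratic reciprocity gives (19/309) = (309/19). Reduce: 309 ≡ 5 (mod 19). Now have -(5/19).
5 ≡ 1 (mod 4), so quadratic reciprocity gives (5/19) = (19/5). Reduce: 19 ≡ 4 (mod 5). Now have -(4/5).
Factor out 2: 4 = 2^2. Since 5 ≡ 5 (mod 8), (2/5) = -1, and (2/5)^2 = +1. Now have -(1/5).
(1/5) = 1. Collecting the sign factors: -1.
(309/461) = -1, and 461 is prime, so 309 is not a quadratic residue mod 461.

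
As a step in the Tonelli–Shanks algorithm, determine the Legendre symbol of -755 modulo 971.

(-755/971)
  = -(755/971)    [971 ≡ 3 mod 4 ⇒ (-1/971) = -1]
  = (971/755)    [QR: both ≡ 3 mod 4, sign flips]
  = (216/755)    [971 ≡ 216 mod 755]
  = -(27/755)    [755 ≡ 3 mod 8 ⇒ (2/755)^3 = -1]
  = (755/27)    [QR: both ≡ 3 mod 4, sign flips]
  = (26/27)    [755 ≡ 26 mod 27]
  = -(13/27)    [27 ≡ 3 mod 8 ⇒ (2/27) = -1]
  = -(27/13)    [QR: 13 ≡ 1 mod 4, sign kept]
  = -(1/13)    [27 ≡ 1 mod 13]
  = -1    [(1/13) = 1]

-1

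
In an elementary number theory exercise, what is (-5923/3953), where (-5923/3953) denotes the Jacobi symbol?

1

(-5923/3953)
  = (1983/3953)    [-5923 ≡ 1983 mod 3953]
  = (3953/1983)    [QR: 3953 ≡ 1 mod 4, sign kept]
  = (1970/1983)    [3953 ≡ 1970 mod 1983]
  = (985/1983)    [1983 ≡ 7 mod 8 ⇒ (2/1983) = +1]
  = (1983/985)    [QR: 985 ≡ 1 mod 4, sign kept]
  = (13/985)    [1983 ≡ 13 mod 985]
  = (985/13)    [QR: 13 ≡ 1 mod 4, sign kept]
  = (10/13)    [985 ≡ 10 mod 13]
  = -(5/13)    [13 ≡ 5 mod 8 ⇒ (2/13) = -1]
  = -(13/5)    [QR: 5 ≡ 1 mod 4, sign kept]
  = -(3/5)    [13 ≡ 3 mod 5]
  = -(5/3)    [QR: 5 ≡ 1 mod 4, sign kept]
  = -(2/3)    [5 ≡ 2 mod 3]
  = (1/3)    [3 ≡ 3 mod 8 ⇒ (2/3) = -1]
  = 1    [(1/3) = 1]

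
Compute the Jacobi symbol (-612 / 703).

1

Reduce the numerator: -612 ≡ 91 (mod 703), so (-612 / 703) = (91 / 703).
Both 91 ≡ 3 and 703 ≡ 3 (mod 4), so reciprocity gives (91 / 703) = -(703 / 91). Reduce: 703 ≡ 66 (mod 91). Now have -(66 / 91).
Factor out 2: 66 = 2·33. Since 91 ≡ 3 (mod 8), (2 / 91) = -1. Now have (33 / 91).
33 ≡ 1 (mod 4), so quadratic reciprocity gives (33 / 91) = (91 / 33). Reduce: 91 ≡ 25 (mod 33). Now have (25 / 33).
25 ≡ 1 (mod 4), so quadratic reciprocity gives (25 / 33) = (33 / 25). Reduce: 33 ≡ 8 (mod 25). Now have (8 / 25).
Factor out 2: 8 = 2^3. Since 25 ≡ 1 (mod 8), (2 / 25) = +1, and (2 / 25)^3 = +1. Now have (1 / 25).
(1 / 25) = 1. Collecting the sign factors: 1.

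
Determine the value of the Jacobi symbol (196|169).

1

(196|169)
  = (27|169)    [196 ≡ 27 mod 169]
  = (169|27)    [QR: 169 ≡ 1 mod 4, sign kept]
  = (7|27)    [169 ≡ 7 mod 27]
  = -(27|7)    [QR: both ≡ 3 mod 4, sign flips]
  = -(6|7)    [27 ≡ 6 mod 7]
  = -(3|7)    [7 ≡ 7 mod 8 ⇒ (2|7) = +1]
  = (7|3)    [QR: both ≡ 3 mod 4, sign flips]
  = (1|3)    [7 ≡ 1 mod 3]
  = 1    [(1|3) = 1]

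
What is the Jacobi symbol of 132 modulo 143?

0

Factor out 2: 132 = 2^2·33. Since 143 ≡ 7 (mod 8), (2|143) = +1, and (2|143)^2 = +1. Now have (33|143).
33 ≡ 1 (mod 4), so quadratic reciprocity gives (33|143) = (143|33). Reduce: 143 ≡ 11 (mod 33). Now have (11|33).
33 ≡ 1 (mod 4), so quadratic reciprocity gives (11|33) = (33|11). Reduce: 33 ≡ 0 (mod 11). Now have (0|11).
The numerator is now 0 with denominator 11 > 1: the symbol is 0.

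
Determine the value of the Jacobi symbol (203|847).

(203|847)
  = -(847|203)    [QR: both ≡ 3 mod 4, sign flips]
  = -(35|203)    [847 ≡ 35 mod 203]
  = (203|35)    [QR: both ≡ 3 mod 4, sign flips]
  = (28|35)    [203 ≡ 28 mod 35]
  = (7|35)    [35 ≡ 3 mod 8 ⇒ (2|35)^2 = +1]
  = -(35|7)    [QR: both ≡ 3 mod 4, sign flips]
  = -(0|7)    [35 ≡ 0 mod 7]
  = 0    [numerator 0, gcd > 1]

0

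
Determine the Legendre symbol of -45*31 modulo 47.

By multiplicativity, (-45·31 / 47) = (-45 / 47)·(31 / 47).
First factor (-45 / 47):
(-45 / 47)
  = -(45 / 47)    [47 ≡ 3 mod 4 ⇒ (-1 / 47) = -1]
  = -(47 / 45)    [QR: 45 ≡ 1 mod 4, sign kept]
  = -(2 / 45)    [47 ≡ 2 mod 45]
  = (1 / 45)    [45 ≡ 5 mod 8 ⇒ (2 / 45) = -1]
  = 1    [(1 / 45) = 1]
Second factor (31 / 47):
(31 / 47)
  = -(47 / 31)    [QR: both ≡ 3 mod 4, sign flips]
  = -(16 / 31)    [47 ≡ 16 mod 31]
  = -(1 / 31)    [31 ≡ 7 mod 8 ⇒ (2 / 31)^4 = +1]
  = -1    [(1 / 31) = 1]
Product: (1)·(-1) = -1.

-1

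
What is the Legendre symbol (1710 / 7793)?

Factor out 2: 1710 = 2·855. Since 7793 ≡ 1 (mod 8), (2 / 7793) = +1. Now have (855 / 7793).
7793 ≡ 1 (mod 4), so quadratic reciprocity gives (855 / 7793) = (7793 / 855). Reduce: 7793 ≡ 98 (mod 855). Now have (98 / 855).
Factor out 2: 98 = 2·49. Since 855 ≡ 7 (mod 8), (2 / 855) = +1. Now have (49 / 855).
49 ≡ 1 (mod 4), so quadratic reciprocity gives (49 / 855) = (855 / 49). Reduce: 855 ≡ 22 (mod 49). Now have (22 / 49).
Factor out 2: 22 = 2·11. Since 49 ≡ 1 (mod 8), (2 / 49) = +1. Now have (11 / 49).
49 ≡ 1 (mod 4), so quadratic reciprocity gives (11 / 49) = (49 / 11). Reduce: 49 ≡ 5 (mod 11). Now have (5 / 11).
5 ≡ 1 (mod 4), so quadratic reciprocity gives (5 / 11) = (11 / 5). Reduce: 11 ≡ 1 (mod 5). Now have (1 / 5).
(1 / 5) = 1. Collecting the sign factors: 1.

1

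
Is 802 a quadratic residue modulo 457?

Reduce the numerator: 802 ≡ 345 (mod 457), so (802|457) = (345|457).
345 ≡ 1 (mod 4), so quadratic reciprocity gives (345|457) = (457|345). Reduce: 457 ≡ 112 (mod 345). Now have (112|345).
Factor out 2: 112 = 2^4·7. Since 345 ≡ 1 (mod 8), (2|345) = +1, and (2|345)^4 = +1. Now have (7|345).
345 ≡ 1 (mod 4), so quadratic reciprocity gives (7|345) = (345|7). Reduce: 345 ≡ 2 (mod 7). Now have (2|7).
Factor out 2: 2 = 2. Since 7 ≡ 7 (mod 8), (2|7) = +1. Now have (1|7).
(1|7) = 1. Collecting the sign factors: 1.
(802|457) = 1, and 457 is prime, so 802 is a quadratic residue mod 457.

yes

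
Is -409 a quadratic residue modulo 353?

no

Reduce the numerator: -409 ≡ 297 (mod 353), so (-409/353) = (297/353).
297 ≡ 1 (mod 4), so quadratic reciprocity gives (297/353) = (353/297). Reduce: 353 ≡ 56 (mod 297). Now have (56/297).
Factor out 2: 56 = 2^3·7. Since 297 ≡ 1 (mod 8), (2/297) = +1, and (2/297)^3 = +1. Now have (7/297).
297 ≡ 1 (mod 4), so quadratic reciprocity gives (7/297) = (297/7). Reduce: 297 ≡ 3 (mod 7). Now have (3/7).
Both 3 ≡ 3 and 7 ≡ 3 (mod 4), so reciprocity gives (3/7) = -(7/3). Reduce: 7 ≡ 1 (mod 3). Now have -(1/3).
(1/3) = 1. Collecting the sign factors: -1.
(-409/353) = -1, and 353 is prime, so -409 is not a quadratic residue mod 353.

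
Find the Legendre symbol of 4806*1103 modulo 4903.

-1

By multiplicativity, (4806·1103|4903) = (4806|4903)·(1103|4903).
First factor (4806|4903):
Factor out 2: 4806 = 2·2403. Since 4903 ≡ 7 (mod 8), (2|4903) = +1. Now have (2403|4903).
Both 2403 ≡ 3 and 4903 ≡ 3 (mod 4), so reciprocity gives (2403|4903) = -(4903|2403). Reduce: 4903 ≡ 97 (mod 2403). Now have -(97|2403).
97 ≡ 1 (mod 4), so quadratic reciprocity gives (97|2403) = (2403|97). Reduce: 2403 ≡ 75 (mod 97). Now have -(75|97).
97 ≡ 1 (mod 4), so quadratic reciprocity gives (75|97) = (97|75). Reduce: 97 ≡ 22 (mod 75). Now have -(22|75).
Factor out 2: 22 = 2·11. Since 75 ≡ 3 (mod 8), (2|75) = -1. Now have (11|75).
Both 11 ≡ 3 and 75 ≡ 3 (mod 4), so reciprocity gives (11|75) = -(75|11). Reduce: 75 ≡ 9 (mod 11). Now have -(9|11).
9 ≡ 1 (mod 4), so quadratic reciprocity gives (9|11) = (11|9). Reduce: 11 ≡ 2 (mod 9). Now have -(2|9).
Factor out 2: 2 = 2. Since 9 ≡ 1 (mod 8), (2|9) = +1. Now have -(1|9).
(1|9) = 1. Collecting the sign factors: -1.
Second factor (1103|4903):
Both 1103 ≡ 3 and 4903 ≡ 3 (mod 4), so reciprocity gives (1103|4903) = -(4903|1103). Reduce: 4903 ≡ 491 (mod 1103). Now have -(491|1103).
Both 491 ≡ 3 and 1103 ≡ 3 (mod 4), so reciprocity gives (491|1103) = -(1103|491). Reduce: 1103 ≡ 121 (mod 491). Now have (121|491).
121 ≡ 1 (mod 4), so quadratic reciprocity gives (121|491) = (491|121). Reduce: 491 ≡ 7 (mod 121). Now have (7|121).
121 ≡ 1 (mod 4), so quadratic reciprocity gives (7|121) = (121|7). Reduce: 121 ≡ 2 (mod 7). Now have (2|7).
Factor out 2: 2 = 2. Since 7 ≡ 7 (mod 8), (2|7) = +1. Now have (1|7).
(1|7) = 1. Collecting the sign factors: 1.
Product: (-1)·(1) = -1.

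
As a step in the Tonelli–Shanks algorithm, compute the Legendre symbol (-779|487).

(-779|487)
  = -(779|487)    [487 ≡ 3 mod 4 ⇒ (-1|487) = -1]
  = -(292|487)    [779 ≡ 292 mod 487]
  = -(73|487)    [487 ≡ 7 mod 8 ⇒ (2|487)^2 = +1]
  = -(487|73)    [QR: 73 ≡ 1 mod 4, sign kept]
  = -(49|73)    [487 ≡ 49 mod 73]
  = -(73|49)    [QR: 49 ≡ 1 mod 4, sign kept]
  = -(24|49)    [73 ≡ 24 mod 49]
  = -(3|49)    [49 ≡ 1 mod 8 ⇒ (2|49)^3 = +1]
  = -(49|3)    [QR: 49 ≡ 1 mod 4, sign kept]
  = -(1|3)    [49 ≡ 1 mod 3]
  = -1    [(1|3) = 1]

-1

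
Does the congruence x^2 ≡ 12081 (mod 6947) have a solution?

no

Reduce the numerator: 12081 ≡ 5134 (mod 6947), so (12081|6947) = (5134|6947).
Factor out 2: 5134 = 2·2567. Since 6947 ≡ 3 (mod 8), (2|6947) = -1. Now have -(2567|6947).
Both 2567 ≡ 3 and 6947 ≡ 3 (mod 4), so reciprocity gives (2567|6947) = -(6947|2567). Reduce: 6947 ≡ 1813 (mod 2567). Now have (1813|2567).
1813 ≡ 1 (mod 4), so quadratic reciprocity gives (1813|2567) = (2567|1813). Reduce: 2567 ≡ 754 (mod 1813). Now have (754|1813).
Factor out 2: 754 = 2·377. Since 1813 ≡ 5 (mod 8), (2|1813) = -1. Now have -(377|1813).
377 ≡ 1 (mod 4), so quadratic reciprocity gives (377|1813) = (1813|377). Reduce: 1813 ≡ 305 (mod 377). Now have -(305|377).
305 ≡ 1 (mod 4), so quadratic reciprocity gives (305|377) = (377|305). Reduce: 377 ≡ 72 (mod 305). Now have -(72|305).
Factor out 2: 72 = 2^3·9. Since 305 ≡ 1 (mod 8), (2|305) = +1, and (2|305)^3 = +1. Now have -(9|305).
9 ≡ 1 (mod 4), so quadratic reciprocity gives (9|305) = (305|9). Reduce: 305 ≡ 8 (mod 9). Now have -(8|9).
Factor out 2: 8 = 2^3. Since 9 ≡ 1 (mod 8), (2|9) = +1, and (2|9)^3 = +1. Now have -(1|9).
(1|9) = 1. Collecting the sign factors: -1.
The Legendre symbol is -1, so x^2 ≡ 12081 (mod 6947) has no solution.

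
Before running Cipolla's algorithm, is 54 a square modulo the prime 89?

Factor out 2: 54 = 2·27. Since 89 ≡ 1 (mod 8), (2/89) = +1. Now have (27/89).
89 ≡ 1 (mod 4), so quadratic reciprocity gives (27/89) = (89/27). Reduce: 89 ≡ 8 (mod 27). Now have (8/27).
Factor out 2: 8 = 2^3. Since 27 ≡ 3 (mod 8), (2/27) = -1, and (2/27)^3 = -1. Now have -(1/27).
(1/27) = 1. Collecting the sign factors: -1.
(54/89) = -1, and 89 is prime, so 54 is not a quadratic residue mod 89.

no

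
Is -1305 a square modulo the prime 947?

(-1305/947)
  = (589/947)    [-1305 ≡ 589 mod 947]
  = (947/589)    [QR: 589 ≡ 1 mod 4, sign kept]
  = (358/589)    [947 ≡ 358 mod 589]
  = -(179/589)    [589 ≡ 5 mod 8 ⇒ (2/589) = -1]
  = -(589/179)    [QR: 589 ≡ 1 mod 4, sign kept]
  = -(52/179)    [589 ≡ 52 mod 179]
  = -(13/179)    [179 ≡ 3 mod 8 ⇒ (2/179)^2 = +1]
  = -(179/13)    [QR: 13 ≡ 1 mod 4, sign kept]
  = -(10/13)    [179 ≡ 10 mod 13]
  = (5/13)    [13 ≡ 5 mod 8 ⇒ (2/13) = -1]
  = (13/5)    [QR: 5 ≡ 1 mod 4, sign kept]
  = (3/5)    [13 ≡ 3 mod 5]
  = (5/3)    [QR: 5 ≡ 1 mod 4, sign kept]
  = (2/3)    [5 ≡ 2 mod 3]
  = -(1/3)    [3 ≡ 3 mod 8 ⇒ (2/3) = -1]
  = -1    [(1/3) = 1]
(-1305/947) = -1, and 947 is prime, so -1305 is not a quadratic residue mod 947.

no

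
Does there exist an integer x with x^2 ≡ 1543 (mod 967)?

yes

Reduce the numerator: 1543 ≡ 576 (mod 967), so (1543/967) = (576/967).
Factor out 2: 576 = 2^6·9. Since 967 ≡ 7 (mod 8), (2/967) = +1, and (2/967)^6 = +1. Now have (9/967).
9 ≡ 1 (mod 4), so quadratic reciprocity gives (9/967) = (967/9). Reduce: 967 ≡ 4 (mod 9). Now have (4/9).
Factor out 2: 4 = 2^2. Since 9 ≡ 1 (mod 8), (2/9) = +1, and (2/9)^2 = +1. Now have (1/9).
(1/9) = 1. Collecting the sign factors: 1.
(1543/967) = 1, and 967 is prime, so 1543 is a quadratic residue mod 967.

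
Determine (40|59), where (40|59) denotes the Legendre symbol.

-1

Factor out 2: 40 = 2^3·5. Since 59 ≡ 3 (mod 8), (2|59) = -1, and (2|59)^3 = -1. Now have -(5|59).
5 ≡ 1 (mod 4), so quadratic reciprocity gives (5|59) = (59|5). Reduce: 59 ≡ 4 (mod 5). Now have -(4|5).
Factor out 2: 4 = 2^2. Since 5 ≡ 5 (mod 8), (2|5) = -1, and (2|5)^2 = +1. Now have -(1|5).
(1|5) = 1. Collecting the sign factors: -1.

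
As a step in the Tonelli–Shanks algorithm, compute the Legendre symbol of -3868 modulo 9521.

Reduce the numerator: -3868 ≡ 5653 (mod 9521), so (-3868 / 9521) = (5653 / 9521).
5653 ≡ 1 (mod 4), so quadratic reciprocity gives (5653 / 9521) = (9521 / 5653). Reduce: 9521 ≡ 3868 (mod 5653). Now have (3868 / 5653).
Factor out 2: 3868 = 2^2·967. Since 5653 ≡ 5 (mod 8), (2 / 5653) = -1, and (2 / 5653)^2 = +1. Now have (967 / 5653).
5653 ≡ 1 (mod 4), so quadratic reciprocity gives (967 / 5653) = (5653 / 967). Reduce: 5653 ≡ 818 (mod 967). Now have (818 / 967).
Factor out 2: 818 = 2·409. Since 967 ≡ 7 (mod 8), (2 / 967) = +1. Now have (409 / 967).
409 ≡ 1 (mod 4), so quadratic reciprocity gives (409 / 967) = (967 / 409). Reduce: 967 ≡ 149 (mod 409). Now have (149 / 409).
149 ≡ 1 (mod 4), so quadratic reciprocity gives (149 / 409) = (409 / 149). Reduce: 409 ≡ 111 (mod 149). Now have (111 / 149).
149 ≡ 1 (mod 4), so quadratic reciprocity gives (111 / 149) = (149 / 111). Reduce: 149 ≡ 38 (mod 111). Now have (38 / 111).
Factor out 2: 38 = 2·19. Since 111 ≡ 7 (mod 8), (2 / 111) = +1. Now have (19 / 111).
Both 19 ≡ 3 and 111 ≡ 3 (mod 4), so reciprocity gives (19 / 111) = -(111 / 19). Reduce: 111 ≡ 16 (mod 19). Now have -(16 / 19).
Factor out 2: 16 = 2^4. Since 19 ≡ 3 (mod 8), (2 / 19) = -1, and (2 / 19)^4 = +1. Now have -(1 / 19).
(1 / 19) = 1. Collecting the sign factors: -1.

-1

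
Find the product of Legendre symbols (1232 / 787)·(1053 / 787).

By multiplicativity, (1232·1053 / 787) = (1232 / 787)·(1053 / 787).
First factor (1232 / 787):
Reduce the numerator: 1232 ≡ 445 (mod 787), so (1232 / 787) = (445 / 787).
445 ≡ 1 (mod 4), so quadratic reciprocity gives (445 / 787) = (787 / 445). Reduce: 787 ≡ 342 (mod 445). Now have (342 / 445).
Factor out 2: 342 = 2·171. Since 445 ≡ 5 (mod 8), (2 / 445) = -1. Now have -(171 / 445).
445 ≡ 1 (mod 4), so quadratic reciprocity gives (171 / 445) = (445 / 171). Reduce: 445 ≡ 103 (mod 171). Now have -(103 / 171).
Both 103 ≡ 3 and 171 ≡ 3 (mod 4), so reciprocity gives (103 / 171) = -(171 / 103). Reduce: 171 ≡ 68 (mod 103). Now have (68 / 103).
Factor out 2: 68 = 2^2·17. Since 103 ≡ 7 (mod 8), (2 / 103) = +1, and (2 / 103)^2 = +1. Now have (17 / 103).
17 ≡ 1 (mod 4), so quadratic reciprocity gives (17 / 103) = (103 / 17). Reduce: 103 ≡ 1 (mod 17). Now have (1 / 17).
(1 / 17) = 1. Collecting the sign factors: 1.
Second factor (1053 / 787):
Reduce the numerator: 1053 ≡ 266 (mod 787), so (1053 / 787) = (266 / 787).
Factor out 2: 266 = 2·133. Since 787 ≡ 3 (mod 8), (2 / 787) = -1. Now have -(133 / 787).
133 ≡ 1 (mod 4), so quadratic reciprocity gives (133 / 787) = (787 / 133). Reduce: 787 ≡ 122 (mod 133). Now have -(122 / 133).
Factor out 2: 122 = 2·61. Since 133 ≡ 5 (mod 8), (2 / 133) = -1. Now have (61 / 133).
61 ≡ 1 (mod 4), so quadratic reciprocity gives (61 / 133) = (133 / 61). Reduce: 133 ≡ 11 (mod 61). Now have (11 / 61).
61 ≡ 1 (mod 4), so quadratic reciprocity gives (11 / 61) = (61 / 11). Reduce: 61 ≡ 6 (mod 11). Now have (6 / 11).
Factor out 2: 6 = 2·3. Since 11 ≡ 3 (mod 8), (2 / 11) = -1. Now have -(3 / 11).
Both 3 ≡ 3 and 11 ≡ 3 (mod 4), so reciprocity gives (3 / 11) = -(11 / 3). Reduce: 11 ≡ 2 (mod 3). Now have (2 / 3).
Factor out 2: 2 = 2. Since 3 ≡ 3 (mod 8), (2 / 3) = -1. Now have -(1 / 3).
(1 / 3) = 1. Collecting the sign factors: -1.
Product: (1)·(-1) = -1.

-1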